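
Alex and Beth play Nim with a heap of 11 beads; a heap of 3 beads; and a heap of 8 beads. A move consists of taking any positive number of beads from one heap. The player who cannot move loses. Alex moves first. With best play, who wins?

Beth wins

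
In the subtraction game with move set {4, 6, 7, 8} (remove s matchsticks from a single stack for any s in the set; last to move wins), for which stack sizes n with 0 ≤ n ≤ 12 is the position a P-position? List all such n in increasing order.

Compute g(0), g(1), … for moves {4, 6, 7, 8}:
k:     0  1  2  3  4  5  6  7  8  9 10 11 12
g(k):  0  0  0  0  1  1  1  1  2  2  2  2  0
The P-positions (g = 0) in 0..12 are 0, 1, 2, 3, 12.

0, 1, 2, 3, 12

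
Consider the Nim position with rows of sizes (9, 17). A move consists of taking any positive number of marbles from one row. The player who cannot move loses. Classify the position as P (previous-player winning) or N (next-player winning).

N-position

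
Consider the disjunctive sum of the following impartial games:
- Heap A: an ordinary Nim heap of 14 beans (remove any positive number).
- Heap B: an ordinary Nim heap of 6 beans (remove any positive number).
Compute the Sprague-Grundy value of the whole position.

8

Heap A is a plain Nim heap of size 14, so its Grundy value is 14.
Heap B is a plain Nim heap of size 6, so its Grundy value is 6.
By the Sprague-Grundy theorem, the Grundy value of a sum of independent games is the XOR of the component values.
Combined value = 14 ⊕ 6 = 8.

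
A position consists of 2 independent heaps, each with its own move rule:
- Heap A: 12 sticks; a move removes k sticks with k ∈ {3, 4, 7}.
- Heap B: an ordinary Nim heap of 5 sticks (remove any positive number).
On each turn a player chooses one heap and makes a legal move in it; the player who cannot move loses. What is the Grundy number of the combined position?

5

Grundy values for heap A (subtraction set {3, 4, 7}):
g(0) = mex{} = 0
g(1) = mex{} = 0
g(2) = mex{} = 0
g(3) = mex{0} = 1
g(4) = mex{0} = 1
g(5) = mex{0} = 1
g(6) = mex{0,1} = 2
g(7) = mex{0,1} = 2
g(8) = mex{0,1} = 2
g(9) = mex{0,1,2} = 3
g(10) = mex{1,2} = 0
g(11) = mex{1,2} = 0
g(12) = mex{1,2,3} = 0
So g(12) = 0.
Heap B is a plain Nim heap of size 5, so its Grundy value is 5.
The value of a disjunctive sum is the nim-sum of the parts.
Combined value = 0 XOR 5 = 5.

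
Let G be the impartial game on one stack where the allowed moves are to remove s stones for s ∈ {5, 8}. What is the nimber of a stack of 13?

Grundy values for subtraction set {5, 8}:
k:     0  1  2  3  4  5  6  7  8  9 10 11 12 13
g(k):  0  0  0  0  0  1  1  1  1  1  2  2  2  0
So g(13) = 0.

0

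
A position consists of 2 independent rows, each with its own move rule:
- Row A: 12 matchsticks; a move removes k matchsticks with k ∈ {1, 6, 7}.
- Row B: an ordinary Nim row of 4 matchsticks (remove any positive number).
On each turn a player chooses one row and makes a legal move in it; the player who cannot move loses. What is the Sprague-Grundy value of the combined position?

4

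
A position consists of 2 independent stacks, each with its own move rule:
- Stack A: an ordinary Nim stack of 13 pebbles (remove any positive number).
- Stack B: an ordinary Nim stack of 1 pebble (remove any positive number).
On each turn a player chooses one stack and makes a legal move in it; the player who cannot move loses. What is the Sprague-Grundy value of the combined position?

Stack A is a plain Nim stack of size 13, so its Grundy value is 13.
Stack B is a plain Nim stack of size 1, so its Grundy value is 1.
By the Sprague-Grundy theorem, the Grundy value of a sum of independent games is the XOR of the component values.
Combined value = 13 ⊕ 1 = 12.

12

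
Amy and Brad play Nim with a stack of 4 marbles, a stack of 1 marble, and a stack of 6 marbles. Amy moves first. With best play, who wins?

In binary:
  100  (4)
  001  (1)
  110  (6)
  ---
  011  (3)
The nim-sum is 3 ≠ 0, so this is an N-position: the player to move can win; Amy has a winning move.

Amy wins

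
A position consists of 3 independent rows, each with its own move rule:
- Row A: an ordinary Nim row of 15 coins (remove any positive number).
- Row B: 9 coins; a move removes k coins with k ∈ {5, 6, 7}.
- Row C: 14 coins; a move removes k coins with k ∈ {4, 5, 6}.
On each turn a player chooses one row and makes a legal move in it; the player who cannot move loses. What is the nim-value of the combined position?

15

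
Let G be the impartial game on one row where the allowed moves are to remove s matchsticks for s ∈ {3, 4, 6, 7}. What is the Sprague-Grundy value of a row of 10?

Build the Grundy sequence with g(k) = mex{g(k−s) : s ∈ {3, 4, 6, 7}, s ≤ k}:
g(0) = mex{} = 0
g(1) = mex{} = 0
g(2) = mex{} = 0
g(3) = mex{0} = 1
g(4) = mex{0} = 1
g(5) = mex{0} = 1
g(6) = mex{0,1} = 2
g(7) = mex{0,1} = 2
g(8) = mex{0,1} = 2
g(9) = mex{0,1,2} = 3
g(10) = mex{1,2} = 0
So g(10) = 0.

0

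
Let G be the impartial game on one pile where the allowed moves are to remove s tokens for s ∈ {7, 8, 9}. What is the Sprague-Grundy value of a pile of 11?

1

Compute g(0), g(1), … for moves {7, 8, 9}:
g(0) = mex{} = 0
g(1) = mex{} = 0
g(2) = mex{} = 0
g(3) = mex{} = 0
g(4) = mex{} = 0
g(5) = mex{} = 0
g(6) = mex{} = 0
g(7) = mex{0} = 1
g(8) = mex{0} = 1
g(9) = mex{0} = 1
g(10) = mex{0} = 1
g(11) = mex{0} = 1
So g(11) = 1.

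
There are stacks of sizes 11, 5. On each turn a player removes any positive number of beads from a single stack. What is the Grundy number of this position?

14

Compute the nim-sum pairwise:
11 ^ 5 = 14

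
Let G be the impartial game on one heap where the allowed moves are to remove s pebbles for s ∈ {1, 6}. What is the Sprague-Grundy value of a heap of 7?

0

Compute g(0), g(1), … for moves {1, 6}:
k:     0  1  2  3  4  5  6  7
g(k):  0  1  0  1  0  1  2  0
So g(7) = 0.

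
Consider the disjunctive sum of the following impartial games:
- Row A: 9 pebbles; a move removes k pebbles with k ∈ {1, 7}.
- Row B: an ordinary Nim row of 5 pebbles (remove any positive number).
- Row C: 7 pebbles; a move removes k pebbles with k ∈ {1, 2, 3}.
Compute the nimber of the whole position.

For row A, compute g(0), g(1), … with moves {1, 7}:
g(0) = mex{} = 0
g(1) = mex{0} = 1
g(2) = mex{1} = 0
g(3) = mex{0} = 1
g(4) = mex{1} = 0
g(5) = mex{0} = 1
g(6) = mex{1} = 0
g(7) = mex{0} = 1
g(8) = mex{1} = 0
g(9) = mex{0} = 1
So g(9) = 1.
Row B is a plain Nim row of size 5, so its Grundy value is 5.
For row C, compute g(0), g(1), … with moves {1, 2, 3}:
k:     0  1  2  3  4  5  6  7
g(k):  0  1  2  3  0  1  2  3
So g(7) = 3.
By the Sprague-Grundy theorem, the Grundy value of a sum of independent games is the XOR of the component values.
Combined value = 1 ⊕ 5 ⊕ 3 = 7.

7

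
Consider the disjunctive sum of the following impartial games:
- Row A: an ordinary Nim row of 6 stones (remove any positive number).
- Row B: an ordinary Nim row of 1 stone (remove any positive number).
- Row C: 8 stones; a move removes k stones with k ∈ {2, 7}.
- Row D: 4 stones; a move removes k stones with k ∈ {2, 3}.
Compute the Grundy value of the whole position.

7

Row A is a plain Nim row of size 6, so its Grundy value is 6.
Row B is a plain Nim row of size 1, so its Grundy value is 1.
For row C, compute g(0), g(1), … with moves {2, 7}:
g(0) = mex{} = 0
g(1) = mex{} = 0
g(2) = mex{0} = 1
g(3) = mex{0} = 1
g(4) = mex{1} = 0
g(5) = mex{1} = 0
g(6) = mex{0} = 1
g(7) = mex{0} = 1
g(8) = mex{0,1} = 2
So g(8) = 2.
Grundy values for row D (subtraction set {2, 3}):
g(0) = mex{} = 0
g(1) = mex{} = 0
g(2) = mex{0} = 1
g(3) = mex{0} = 1
g(4) = mex{0,1} = 2
So g(4) = 2.
The value of a disjunctive sum is the nim-sum of the parts.
Combined value = 6 ⊕ 1 ⊕ 2 ⊕ 2 = 7.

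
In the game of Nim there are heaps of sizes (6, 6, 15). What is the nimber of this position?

Nim-sum: 6 ⊕ 6 ⊕ 15 = 15.

15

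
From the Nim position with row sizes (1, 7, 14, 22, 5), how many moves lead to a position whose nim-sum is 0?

Nim-sum: 1 XOR 7 XOR 14 XOR 22 XOR 5 = 27.
The overall nim-sum is X = 27. A row of size p has a winning move iff p XOR X < p (reduce it to p XOR X).
  1: 1 XOR 27 = 26 ≥ 1 — no move.
  7: 7 XOR 27 = 28 ≥ 7 — no move.
  14: 14 XOR 27 = 21 ≥ 14 — no move.
  22: 22 XOR 27 = 13 < 22 — winning move (to 13).
  5: 5 XOR 27 = 30 ≥ 5 — no move.
That gives 1 winning move.

1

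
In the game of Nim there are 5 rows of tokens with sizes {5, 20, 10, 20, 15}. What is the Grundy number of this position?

Nim-sum: 5 XOR 20 XOR 10 XOR 20 XOR 15 = 0.

0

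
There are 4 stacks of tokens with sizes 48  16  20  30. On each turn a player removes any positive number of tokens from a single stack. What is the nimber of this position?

Compute the nim-sum pairwise:
48 ^ 16 = 32
32 ^ 20 = 52
52 ^ 30 = 42

42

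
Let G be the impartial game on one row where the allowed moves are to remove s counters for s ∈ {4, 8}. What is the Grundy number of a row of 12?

Grundy values for subtraction set {4, 8}:
k:     0  1  2  3  4  5  6  7  8  9 10 11 12
g(k):  0  0  0  0  1  1  1  1  2  2  2  2  0
So g(12) = 0.

0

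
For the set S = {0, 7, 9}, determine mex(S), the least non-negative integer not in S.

0 is in the set but 1 is not, so the mex is 1.

1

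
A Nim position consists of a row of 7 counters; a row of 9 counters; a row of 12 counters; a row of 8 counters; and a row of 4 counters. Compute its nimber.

14

Write each in binary and XOR column by column:
  0111  (7)
  1001  (9)
  1100  (12)
  1000  (8)
  0100  (4)
  ----
  1110  (14)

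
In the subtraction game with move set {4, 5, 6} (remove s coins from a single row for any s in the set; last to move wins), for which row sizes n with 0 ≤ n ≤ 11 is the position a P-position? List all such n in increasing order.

0, 1, 2, 3, 10, 11

Grundy values for subtraction set {4, 5, 6}:
g(0) = mex{} = 0
g(1) = mex{} = 0
g(2) = mex{} = 0
g(3) = mex{} = 0
g(4) = mex{0} = 1
g(5) = mex{0} = 1
g(6) = mex{0} = 1
g(7) = mex{0} = 1
g(8) = mex{0,1} = 2
g(9) = mex{0,1} = 2
g(10) = mex{1} = 0
g(11) = mex{1} = 0
The P-positions (g = 0) in 0..11 are 0, 1, 2, 3, 10, 11.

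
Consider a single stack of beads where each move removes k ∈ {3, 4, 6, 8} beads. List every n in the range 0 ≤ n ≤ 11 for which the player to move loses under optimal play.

0, 1, 2, 11

Build the Grundy sequence with g(k) = mex{g(k−s) : s ∈ {3, 4, 6, 8}, s ≤ k}:
g(0) = mex{} = 0
g(1) = mex{} = 0
g(2) = mex{} = 0
g(3) = mex{0} = 1
g(4) = mex{0} = 1
g(5) = mex{0} = 1
g(6) = mex{0,1} = 2
g(7) = mex{0,1} = 2
g(8) = mex{0,1} = 2
g(9) = mex{0,1,2} = 3
g(10) = mex{0,1,2} = 3
g(11) = mex{1,2} = 0
The P-positions (g = 0) in 0..11 are 0, 1, 2, 11.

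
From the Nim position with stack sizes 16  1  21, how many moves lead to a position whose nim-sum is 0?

Compute the nim-sum pairwise:
16 ⊕ 1 = 17
17 ⊕ 21 = 4
The overall nim-sum is X = 4. A stack of size p has a winning move iff p XOR X < p (reduce it to p XOR X).
  16: 16 XOR 4 = 20 ≥ 16 — no move.
  1: 1 XOR 4 = 5 ≥ 1 — no move.
  21: 21 XOR 4 = 17 < 21 — winning move (to 17).
That gives 1 winning move.

1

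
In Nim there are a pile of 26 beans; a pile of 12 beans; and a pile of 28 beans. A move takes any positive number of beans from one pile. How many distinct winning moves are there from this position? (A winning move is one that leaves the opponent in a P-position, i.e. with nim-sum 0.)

Nim-sum: 26 XOR 12 XOR 28 = 10.
The overall nim-sum is X = 10. A pile of size p has a winning move iff p XOR X < p (reduce it to p XOR X).
  26: 26 XOR 10 = 16 < 26 — winning move (to 16).
  12: 12 XOR 10 = 6 < 12 — winning move (to 6).
  28: 28 XOR 10 = 22 < 28 — winning move (to 22).
That gives 3 winning moves.

3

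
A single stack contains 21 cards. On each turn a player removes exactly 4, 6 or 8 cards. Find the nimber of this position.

2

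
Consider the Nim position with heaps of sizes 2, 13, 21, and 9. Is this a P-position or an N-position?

N-position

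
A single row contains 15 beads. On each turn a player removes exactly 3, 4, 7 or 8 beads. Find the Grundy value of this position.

Grundy values for subtraction set {3, 4, 7, 8}:
k:     0  1  2  3  4  5  6  7  8  9 10 11 12 13 14 15
g(k):  0  0  0  1  1  1  2  2  2  3  3  0  0  0  1  1
So g(15) = 1.

1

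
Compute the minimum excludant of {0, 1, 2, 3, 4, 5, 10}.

6

The values 0, 1, 2, 3, 4, 5 are all present; 6 is the first non-negative integer missing from the set.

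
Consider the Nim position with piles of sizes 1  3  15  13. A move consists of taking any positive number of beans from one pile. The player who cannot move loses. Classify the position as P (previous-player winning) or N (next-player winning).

In binary:
  0001  (1)
  0011  (3)
  1111  (15)
  1101  (13)
  ----
  0000  (0)
The nim-sum is 0, so this is a P-position: the player to move is in a losing position under optimal play.

P-position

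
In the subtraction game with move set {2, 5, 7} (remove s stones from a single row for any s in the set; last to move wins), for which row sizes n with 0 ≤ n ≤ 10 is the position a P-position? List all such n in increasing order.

0, 1, 4, 10

Build the Grundy sequence with g(k) = mex{g(k−s) : s ∈ {2, 5, 7}, s ≤ k}:
g(0) = mex{} = 0
g(1) = mex{} = 0
g(2) = mex{0} = 1
g(3) = mex{0} = 1
g(4) = mex{1} = 0
g(5) = mex{0,1} = 2
g(6) = mex{0} = 1
g(7) = mex{0,1,2} = 3
g(8) = mex{0,1} = 2
g(9) = mex{0,1,3} = 2
g(10) = mex{1,2} = 0
The P-positions (g = 0) in 0..10 are 0, 1, 4, 10.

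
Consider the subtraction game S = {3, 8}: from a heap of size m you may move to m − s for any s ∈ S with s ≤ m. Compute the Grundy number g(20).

1

Compute g(0), g(1), … for moves {3, 8}:
k:     0  1  2  3  4  5  6  7  8  9 10 11 12 13 14 15 16 17 18 19 20
g(k):  0  0  0  1  1  1  0  0  2  1  1  0  0  0  1  1  1  0  0  2  1
So g(20) = 1.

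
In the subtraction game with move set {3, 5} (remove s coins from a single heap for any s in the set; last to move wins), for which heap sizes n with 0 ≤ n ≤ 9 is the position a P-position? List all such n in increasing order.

0, 1, 2, 8, 9

Build the Grundy sequence with g(k) = mex{g(k−s) : s ∈ {3, 5}, s ≤ k}:
k:     0  1  2  3  4  5  6  7  8  9
g(k):  0  0  0  1  1  1  2  2  0  0
The P-positions (g = 0) in 0..9 are 0, 1, 2, 8, 9.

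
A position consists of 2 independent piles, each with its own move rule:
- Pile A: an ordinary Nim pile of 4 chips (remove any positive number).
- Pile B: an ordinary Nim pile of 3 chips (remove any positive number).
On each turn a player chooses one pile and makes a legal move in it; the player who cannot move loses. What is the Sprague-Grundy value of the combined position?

7

Pile A is a plain Nim pile of size 4, so its Grundy value is 4.
Pile B is a plain Nim pile of size 3, so its Grundy value is 3.
By the Sprague-Grundy theorem, the Grundy value of a sum of independent games is the XOR of the component values.
Combined value = 4 ⊕ 3 = 7.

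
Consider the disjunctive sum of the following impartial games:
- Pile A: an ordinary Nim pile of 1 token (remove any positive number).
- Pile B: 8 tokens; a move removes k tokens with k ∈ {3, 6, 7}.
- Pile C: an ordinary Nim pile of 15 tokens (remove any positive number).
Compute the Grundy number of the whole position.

12

Pile A is a plain Nim pile of size 1, so its Grundy value is 1.
For pile B, compute g(0), g(1), … with moves {3, 6, 7}:
k:     0  1  2  3  4  5  6  7  8
g(k):  0  0  0  1  1  1  2  2  2
So g(8) = 2.
Pile C is a plain Nim pile of size 15, so its Grundy value is 15.
The value of a disjunctive sum is the nim-sum of the parts.
Combined value = 1 XOR 2 XOR 15 = 12.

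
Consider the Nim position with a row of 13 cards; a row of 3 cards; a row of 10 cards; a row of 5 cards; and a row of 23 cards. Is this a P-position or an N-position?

In binary:
  01101  (13)
  00011  (3)
  01010  (10)
  00101  (5)
  10111  (23)
  -----
  10110  (22)
The nim-sum is 22 ≠ 0, so this is an N-position: the player to move can win.

N-position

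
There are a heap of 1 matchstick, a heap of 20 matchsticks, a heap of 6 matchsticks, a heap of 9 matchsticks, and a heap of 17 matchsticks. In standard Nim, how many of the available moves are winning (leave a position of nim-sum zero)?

Compute the nim-sum pairwise:
1 ^ 20 = 21
21 ^ 6 = 19
19 ^ 9 = 26
26 ^ 17 = 11
The overall nim-sum is X = 11. A heap of size p has a winning move iff p XOR X < p (reduce it to p XOR X).
  1: 1 XOR 11 = 10 ≥ 1 — no move.
  20: 20 XOR 11 = 31 ≥ 20 — no move.
  6: 6 XOR 11 = 13 ≥ 6 — no move.
  9: 9 XOR 11 = 2 < 9 — winning move (to 2).
  17: 17 XOR 11 = 26 ≥ 17 — no move.
That gives 1 winning move.

1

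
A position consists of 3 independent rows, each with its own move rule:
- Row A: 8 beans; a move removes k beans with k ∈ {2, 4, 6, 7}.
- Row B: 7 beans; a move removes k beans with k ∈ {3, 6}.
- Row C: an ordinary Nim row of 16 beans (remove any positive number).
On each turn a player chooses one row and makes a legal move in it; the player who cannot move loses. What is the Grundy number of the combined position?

Grundy values for row A (subtraction set {2, 4, 6, 7}):
g(0) = mex{} = 0
g(1) = mex{} = 0
g(2) = mex{0} = 1
g(3) = mex{0} = 1
g(4) = mex{0,1} = 2
g(5) = mex{0,1} = 2
g(6) = mex{0,1,2} = 3
g(7) = mex{0,1,2} = 3
g(8) = mex{0,1,2,3} = 4
So g(8) = 4.
Grundy values for row B (subtraction set {3, 6}):
k:     0  1  2  3  4  5  6  7
g(k):  0  0  0  1  1  1  2  2
So g(7) = 2.
Row C is a plain Nim row of size 16, so its Grundy value is 16.
By the Sprague-Grundy theorem, the Grundy value of a sum of independent games is the XOR of the component values.
Combined value = 4 ⊕ 2 ⊕ 16 = 22.

22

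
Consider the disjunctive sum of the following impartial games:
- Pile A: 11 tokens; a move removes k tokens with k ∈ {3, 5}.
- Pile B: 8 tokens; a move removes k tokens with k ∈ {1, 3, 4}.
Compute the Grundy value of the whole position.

0

Build the Grundy sequence for pile A with g(k) = mex{g(k−s) : s ∈ {3, 5}, s ≤ k}:
k:     0  1  2  3  4  5  6  7  8  9 10 11
g(k):  0  0  0  1  1  1  2  2  0  0  0  1
So g(11) = 1.
Build the Grundy sequence for pile B with g(k) = mex{g(k−s) : s ∈ {1, 3, 4}, s ≤ k}:
g(0) = mex{} = 0
g(1) = mex{0} = 1
g(2) = mex{1} = 0
g(3) = mex{0} = 1
g(4) = mex{0,1} = 2
g(5) = mex{0,1,2} = 3
g(6) = mex{0,1,3} = 2
g(7) = mex{1,2} = 0
g(8) = mex{0,2,3} = 1
So g(8) = 1.
By the Sprague-Grundy theorem, the Grundy value of a sum of independent games is the XOR of the component values.
Combined value = 1 XOR 1 = 0.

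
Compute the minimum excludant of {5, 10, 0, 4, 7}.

0 is in the set but 1 is not, so the mex is 1.

1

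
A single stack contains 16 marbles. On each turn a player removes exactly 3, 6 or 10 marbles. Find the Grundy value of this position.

1

Compute g(0), g(1), … for moves {3, 6, 10}:
k:     0  1  2  3  4  5  6  7  8  9 10 11 12 13 14 15 16
g(k):  0  0  0  1  1  1  2  2  2  0  3  3  1  0  0  2  1
So g(16) = 1.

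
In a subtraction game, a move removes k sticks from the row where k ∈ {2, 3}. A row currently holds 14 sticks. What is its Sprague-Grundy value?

Build the Grundy sequence with g(k) = mex{g(k−s) : s ∈ {2, 3}, s ≤ k}:
g(0) = mex{} = 0
g(1) = mex{} = 0
g(2) = mex{0} = 1
g(3) = mex{0} = 1
g(4) = mex{0,1} = 2
g(5) = mex{1} = 0
g(6) = mex{1,2} = 0
g(7) = mex{0,2} = 1
g(8) = mex{0} = 1
g(9) = mex{0,1} = 2
g(10) = mex{1} = 0
g(11) = mex{1,2} = 0
g(12) = mex{0,2} = 1
g(13) = mex{0} = 1
g(14) = mex{0,1} = 2
So g(14) = 2.

2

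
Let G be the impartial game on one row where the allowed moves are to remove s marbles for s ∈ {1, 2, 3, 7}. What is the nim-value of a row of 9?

Compute g(0), g(1), … for moves {1, 2, 3, 7}:
g(0) = mex{} = 0
g(1) = mex{0} = 1
g(2) = mex{0,1} = 2
g(3) = mex{0,1,2} = 3
g(4) = mex{1,2,3} = 0
g(5) = mex{0,2,3} = 1
g(6) = mex{0,1,3} = 2
g(7) = mex{0,1,2} = 3
g(8) = mex{1,2,3} = 0
g(9) = mex{0,2,3} = 1
So g(9) = 1.

1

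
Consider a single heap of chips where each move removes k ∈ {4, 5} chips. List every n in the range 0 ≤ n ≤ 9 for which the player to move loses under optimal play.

0, 1, 2, 3, 9

Build the Grundy sequence with g(k) = mex{g(k−s) : s ∈ {4, 5}, s ≤ k}:
g(0) = mex{} = 0
g(1) = mex{} = 0
g(2) = mex{} = 0
g(3) = mex{} = 0
g(4) = mex{0} = 1
g(5) = mex{0} = 1
g(6) = mex{0} = 1
g(7) = mex{0} = 1
g(8) = mex{0,1} = 2
g(9) = mex{1} = 0
The P-positions (g = 0) in 0..9 are 0, 1, 2, 3, 9.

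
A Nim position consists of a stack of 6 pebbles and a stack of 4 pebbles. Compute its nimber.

2

Compute the nim-sum pairwise:
6 ^ 4 = 2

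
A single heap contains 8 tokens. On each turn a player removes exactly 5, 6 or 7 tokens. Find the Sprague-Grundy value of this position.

Grundy values for subtraction set {5, 6, 7}:
g(0) = mex{} = 0
g(1) = mex{} = 0
g(2) = mex{} = 0
g(3) = mex{} = 0
g(4) = mex{} = 0
g(5) = mex{0} = 1
g(6) = mex{0} = 1
g(7) = mex{0} = 1
g(8) = mex{0} = 1
So g(8) = 1.

1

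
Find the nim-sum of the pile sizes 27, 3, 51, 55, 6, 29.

7

Nim-sum: 27 ⊕ 3 ⊕ 51 ⊕ 55 ⊕ 6 ⊕ 29 = 7.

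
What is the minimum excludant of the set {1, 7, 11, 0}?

2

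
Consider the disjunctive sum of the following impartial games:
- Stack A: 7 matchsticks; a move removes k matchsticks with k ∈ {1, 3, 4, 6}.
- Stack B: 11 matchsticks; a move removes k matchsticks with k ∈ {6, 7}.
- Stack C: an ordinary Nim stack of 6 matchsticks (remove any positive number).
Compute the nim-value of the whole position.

7

Build the Grundy sequence for stack A with g(k) = mex{g(k−s) : s ∈ {1, 3, 4, 6}, s ≤ k}:
g(0) = mex{} = 0
g(1) = mex{0} = 1
g(2) = mex{1} = 0
g(3) = mex{0} = 1
g(4) = mex{0,1} = 2
g(5) = mex{0,1,2} = 3
g(6) = mex{0,1,3} = 2
g(7) = mex{1,2} = 0
So g(7) = 0.
Build the Grundy sequence for stack B with g(k) = mex{g(k−s) : s ∈ {6, 7}, s ≤ k}:
k:     0  1  2  3  4  5  6  7  8  9 10 11
g(k):  0  0  0  0  0  0  1  1  1  1  1  1
So g(11) = 1.
Stack C is a plain Nim stack of size 6, so its Grundy value is 6.
By the Sprague-Grundy theorem, the Grundy value of a sum of independent games is the XOR of the component values.
Combined value = 0 ⊕ 1 ⊕ 6 = 7.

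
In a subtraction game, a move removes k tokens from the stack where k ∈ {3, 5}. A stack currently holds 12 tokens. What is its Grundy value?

1

Grundy values for subtraction set {3, 5}:
k:     0  1  2  3  4  5  6  7  8  9 10 11 12
g(k):  0  0  0  1  1  1  2  2  0  0  0  1  1
So g(12) = 1.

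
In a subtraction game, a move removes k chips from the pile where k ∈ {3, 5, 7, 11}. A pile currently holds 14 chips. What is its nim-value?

0

Grundy values for subtraction set {3, 5, 7, 11}:
g(0) = mex{} = 0
g(1) = mex{} = 0
g(2) = mex{} = 0
g(3) = mex{0} = 1
g(4) = mex{0} = 1
g(5) = mex{0} = 1
g(6) = mex{0,1} = 2
g(7) = mex{0,1} = 2
g(8) = mex{0,1} = 2
g(9) = mex{0,1,2} = 3
g(10) = mex{1,2} = 0
g(11) = mex{0,1,2} = 3
g(12) = mex{0,1,2,3} = 4
g(13) = mex{0,2} = 1
g(14) = mex{1,2,3} = 0
So g(14) = 0.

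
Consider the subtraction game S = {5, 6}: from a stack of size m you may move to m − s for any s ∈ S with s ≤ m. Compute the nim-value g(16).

Grundy values for subtraction set {5, 6}:
k:     0  1  2  3  4  5  6  7  8  9 10 11 12 13 14 15 16
g(k):  0  0  0  0  0  1  1  1  1  1  2  0  0  0  0  0  1
So g(16) = 1.

1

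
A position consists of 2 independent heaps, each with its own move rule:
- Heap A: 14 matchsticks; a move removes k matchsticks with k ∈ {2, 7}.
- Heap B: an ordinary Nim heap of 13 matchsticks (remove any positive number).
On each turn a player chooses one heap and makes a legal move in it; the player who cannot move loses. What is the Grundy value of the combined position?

Grundy values for heap A (subtraction set {2, 7}):
g(0) = mex{} = 0
g(1) = mex{} = 0
g(2) = mex{0} = 1
g(3) = mex{0} = 1
g(4) = mex{1} = 0
g(5) = mex{1} = 0
g(6) = mex{0} = 1
g(7) = mex{0} = 1
g(8) = mex{0,1} = 2
g(9) = mex{1} = 0
g(10) = mex{1,2} = 0
g(11) = mex{0} = 1
g(12) = mex{0} = 1
g(13) = mex{1} = 0
g(14) = mex{1} = 0
So g(14) = 0.
Heap B is a plain Nim heap of size 13, so its Grundy value is 13.
By the Sprague-Grundy theorem, the Grundy value of a sum of independent games is the XOR of the component values.
Combined value = 0 ⊕ 13 = 13.

13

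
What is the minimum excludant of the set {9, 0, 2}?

1

0 is in the set but 1 is not, so the mex is 1.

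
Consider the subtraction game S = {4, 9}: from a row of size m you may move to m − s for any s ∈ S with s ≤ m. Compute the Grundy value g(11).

Build the Grundy sequence with g(k) = mex{g(k−s) : s ∈ {4, 9}, s ≤ k}:
k:     0  1  2  3  4  5  6  7  8  9 10 11
g(k):  0  0  0  0  1  1  1  1  0  2  2  2
So g(11) = 2.

2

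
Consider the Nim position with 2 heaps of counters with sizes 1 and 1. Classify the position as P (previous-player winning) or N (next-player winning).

P-position

Nim-sum: 1 ⊕ 1 = 0.
The nim-sum is 0, so this is a P-position: the player to move is in a losing position under optimal play.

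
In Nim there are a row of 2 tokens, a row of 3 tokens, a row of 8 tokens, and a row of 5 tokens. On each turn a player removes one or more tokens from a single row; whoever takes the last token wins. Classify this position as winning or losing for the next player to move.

Winning position

Nim-sum: 2 ⊕ 3 ⊕ 8 ⊕ 5 = 12.
The nim-sum is 12 ≠ 0, so this is an N-position: the player to move can win.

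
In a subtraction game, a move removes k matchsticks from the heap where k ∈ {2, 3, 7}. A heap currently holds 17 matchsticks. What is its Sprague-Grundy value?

1

Compute g(0), g(1), … for moves {2, 3, 7}:
k:     0  1  2  3  4  5  6  7  8  9 10 11 12 13 14 15 16 17
g(k):  0  0  1  1  2  0  0  1  1  2  0  0  1  1  2  0  0  1
So g(17) = 1.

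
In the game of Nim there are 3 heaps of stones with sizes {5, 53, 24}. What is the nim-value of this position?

Compute the nim-sum pairwise:
5 ^ 53 = 48
48 ^ 24 = 40

40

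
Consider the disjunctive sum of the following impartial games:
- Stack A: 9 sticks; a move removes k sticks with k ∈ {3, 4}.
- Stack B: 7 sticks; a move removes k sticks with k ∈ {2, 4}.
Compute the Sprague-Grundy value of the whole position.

0

For stack A, compute g(0), g(1), … with moves {3, 4}:
k:     0  1  2  3  4  5  6  7  8  9
g(k):  0  0  0  1  1  1  2  0  0  0
So g(9) = 0.
For stack B, compute g(0), g(1), … with moves {2, 4}:
g(0) = mex{} = 0
g(1) = mex{} = 0
g(2) = mex{0} = 1
g(3) = mex{0} = 1
g(4) = mex{0,1} = 2
g(5) = mex{0,1} = 2
g(6) = mex{1,2} = 0
g(7) = mex{1,2} = 0
So g(7) = 0.
By the Sprague-Grundy theorem, the Grundy value of a sum of independent games is the XOR of the component values.
Combined value = 0 ⊕ 0 = 0.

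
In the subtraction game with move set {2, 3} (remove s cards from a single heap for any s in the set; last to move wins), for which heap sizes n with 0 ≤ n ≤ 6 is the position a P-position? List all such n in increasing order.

Build the Grundy sequence with g(k) = mex{g(k−s) : s ∈ {2, 3}, s ≤ k}:
k:     0  1  2  3  4  5  6
g(k):  0  0  1  1  2  0  0
The P-positions (g = 0) in 0..6 are 0, 1, 5, 6.

0, 1, 5, 6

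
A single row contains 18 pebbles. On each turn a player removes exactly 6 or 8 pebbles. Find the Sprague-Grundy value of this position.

Compute g(0), g(1), … for moves {6, 8}:
k:     0  1  2  3  4  5  6  7  8  9 10 11 12 13 14 15 16 17 18
g(k):  0  0  0  0  0  0  1  1  1  1  1  1  2  2  0  0  0  0  0
So g(18) = 0.

0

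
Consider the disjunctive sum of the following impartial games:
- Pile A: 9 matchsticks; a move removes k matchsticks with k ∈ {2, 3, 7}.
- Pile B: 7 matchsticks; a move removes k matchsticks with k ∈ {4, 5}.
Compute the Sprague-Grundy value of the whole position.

Build the Grundy sequence for pile A with g(k) = mex{g(k−s) : s ∈ {2, 3, 7}, s ≤ k}:
k:     0  1  2  3  4  5  6  7  8  9
g(k):  0  0  1  1  2  0  0  1  1  2
So g(9) = 2.
Build the Grundy sequence for pile B with g(k) = mex{g(k−s) : s ∈ {4, 5}, s ≤ k}:
g(0) = mex{} = 0
g(1) = mex{} = 0
g(2) = mex{} = 0
g(3) = mex{} = 0
g(4) = mex{0} = 1
g(5) = mex{0} = 1
g(6) = mex{0} = 1
g(7) = mex{0} = 1
So g(7) = 1.
The value of a disjunctive sum is the nim-sum of the parts.
Combined value = 2 ⊕ 1 = 3.

3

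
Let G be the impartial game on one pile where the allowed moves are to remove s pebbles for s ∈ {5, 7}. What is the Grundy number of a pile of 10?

Compute g(0), g(1), … for moves {5, 7}:
g(0) = mex{} = 0
g(1) = mex{} = 0
g(2) = mex{} = 0
g(3) = mex{} = 0
g(4) = mex{} = 0
g(5) = mex{0} = 1
g(6) = mex{0} = 1
g(7) = mex{0} = 1
g(8) = mex{0} = 1
g(9) = mex{0} = 1
g(10) = mex{0,1} = 2
So g(10) = 2.

2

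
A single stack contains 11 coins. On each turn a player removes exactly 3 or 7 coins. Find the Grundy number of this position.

Compute g(0), g(1), … for moves {3, 7}:
g(0) = mex{} = 0
g(1) = mex{} = 0
g(2) = mex{} = 0
g(3) = mex{0} = 1
g(4) = mex{0} = 1
g(5) = mex{0} = 1
g(6) = mex{1} = 0
g(7) = mex{0,1} = 2
g(8) = mex{0,1} = 2
g(9) = mex{0} = 1
g(10) = mex{1,2} = 0
g(11) = mex{1,2} = 0
So g(11) = 0.

0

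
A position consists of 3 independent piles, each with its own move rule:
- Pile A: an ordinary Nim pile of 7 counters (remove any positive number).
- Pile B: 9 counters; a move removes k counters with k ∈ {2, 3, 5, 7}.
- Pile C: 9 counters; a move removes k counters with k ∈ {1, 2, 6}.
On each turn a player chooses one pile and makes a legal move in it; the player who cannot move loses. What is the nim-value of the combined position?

5

Pile A is a plain Nim pile of size 7, so its Grundy value is 7.
For pile B, compute g(0), g(1), … with moves {2, 3, 5, 7}:
g(0) = mex{} = 0
g(1) = mex{} = 0
g(2) = mex{0} = 1
g(3) = mex{0} = 1
g(4) = mex{0,1} = 2
g(5) = mex{0,1} = 2
g(6) = mex{0,1,2} = 3
g(7) = mex{0,1,2} = 3
g(8) = mex{0,1,2,3} = 4
g(9) = mex{1,2,3} = 0
So g(9) = 0.
Build the Grundy sequence for pile C with g(k) = mex{g(k−s) : s ∈ {1, 2, 6}, s ≤ k}:
g(0) = mex{} = 0
g(1) = mex{0} = 1
g(2) = mex{0,1} = 2
g(3) = mex{1,2} = 0
g(4) = mex{0,2} = 1
g(5) = mex{0,1} = 2
g(6) = mex{0,1,2} = 3
g(7) = mex{1,2,3} = 0
g(8) = mex{0,2,3} = 1
g(9) = mex{0,1} = 2
So g(9) = 2.
The value of a disjunctive sum is the nim-sum of the parts.
Combined value = 7 ⊕ 0 ⊕ 2 = 5.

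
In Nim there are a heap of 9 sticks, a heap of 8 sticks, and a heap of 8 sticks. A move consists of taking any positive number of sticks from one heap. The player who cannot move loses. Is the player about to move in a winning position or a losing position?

Winning position

Nim-sum: 9 ⊕ 8 ⊕ 8 = 9.
The nim-sum is 9 ≠ 0, so this is an N-position: the player to move can win.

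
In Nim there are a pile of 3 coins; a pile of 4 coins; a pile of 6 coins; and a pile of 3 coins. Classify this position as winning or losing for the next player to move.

Winning position

In binary:
  011  (3)
  100  (4)
  110  (6)
  011  (3)
  ---
  010  (2)
The nim-sum is 2 ≠ 0, so this is an N-position: the player to move can win.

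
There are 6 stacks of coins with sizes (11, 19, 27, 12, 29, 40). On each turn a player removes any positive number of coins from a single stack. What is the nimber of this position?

In binary:
  001011  (11)
  010011  (19)
  011011  (27)
  001100  (12)
  011101  (29)
  101000  (40)
  ------
  111010  (58)

58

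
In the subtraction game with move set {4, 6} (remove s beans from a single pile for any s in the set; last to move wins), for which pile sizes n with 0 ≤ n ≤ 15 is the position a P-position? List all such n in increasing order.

0, 1, 2, 3, 10, 11, 12, 13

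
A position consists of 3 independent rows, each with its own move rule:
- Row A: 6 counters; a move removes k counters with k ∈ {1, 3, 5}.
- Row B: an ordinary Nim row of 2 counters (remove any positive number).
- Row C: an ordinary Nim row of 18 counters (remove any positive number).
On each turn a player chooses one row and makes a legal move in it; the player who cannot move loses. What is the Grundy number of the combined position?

16

For row A, compute g(0), g(1), … with moves {1, 3, 5}:
k:     0  1  2  3  4  5  6
g(k):  0  1  0  1  0  1  0
So g(6) = 0.
Row B is a plain Nim row of size 2, so its Grundy value is 2.
Row C is a plain Nim row of size 18, so its Grundy value is 18.
The value of a disjunctive sum is the nim-sum of the parts.
Combined value = 0 XOR 2 XOR 18 = 16.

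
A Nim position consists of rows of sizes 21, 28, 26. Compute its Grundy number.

19

Bitwise XOR of the heap sizes:
  10101  (21)
  11100  (28)
  11010  (26)
  -----
  10011  (19)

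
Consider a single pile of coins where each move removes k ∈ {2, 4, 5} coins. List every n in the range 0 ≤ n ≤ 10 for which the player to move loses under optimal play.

0, 1, 7, 8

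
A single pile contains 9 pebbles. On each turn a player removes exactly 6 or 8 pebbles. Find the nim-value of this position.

Grundy values for subtraction set {6, 8}:
k:     0  1  2  3  4  5  6  7  8  9
g(k):  0  0  0  0  0  0  1  1  1  1
So g(9) = 1.

1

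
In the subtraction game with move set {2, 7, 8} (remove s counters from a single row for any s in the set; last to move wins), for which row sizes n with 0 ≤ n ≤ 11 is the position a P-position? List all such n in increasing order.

0, 1, 4, 5, 10

Grundy values for subtraction set {2, 7, 8}:
g(0) = mex{} = 0
g(1) = mex{} = 0
g(2) = mex{0} = 1
g(3) = mex{0} = 1
g(4) = mex{1} = 0
g(5) = mex{1} = 0
g(6) = mex{0} = 1
g(7) = mex{0} = 1
g(8) = mex{0,1} = 2
g(9) = mex{0,1} = 2
g(10) = mex{1,2} = 0
g(11) = mex{0,1,2} = 3
The P-positions (g = 0) in 0..11 are 0, 1, 4, 5, 10.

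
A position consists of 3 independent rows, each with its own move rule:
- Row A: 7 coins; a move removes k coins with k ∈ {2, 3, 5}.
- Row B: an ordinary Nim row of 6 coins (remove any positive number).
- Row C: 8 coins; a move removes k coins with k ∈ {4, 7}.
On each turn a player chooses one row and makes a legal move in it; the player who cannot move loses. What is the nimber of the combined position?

4

Build the Grundy sequence for row A with g(k) = mex{g(k−s) : s ∈ {2, 3, 5}, s ≤ k}:
g(0) = mex{} = 0
g(1) = mex{} = 0
g(2) = mex{0} = 1
g(3) = mex{0} = 1
g(4) = mex{0,1} = 2
g(5) = mex{0,1} = 2
g(6) = mex{0,1,2} = 3
g(7) = mex{1,2} = 0
So g(7) = 0.
Row B is a plain Nim row of size 6, so its Grundy value is 6.
For row C, compute g(0), g(1), … with moves {4, 7}:
g(0) = mex{} = 0
g(1) = mex{} = 0
g(2) = mex{} = 0
g(3) = mex{} = 0
g(4) = mex{0} = 1
g(5) = mex{0} = 1
g(6) = mex{0} = 1
g(7) = mex{0} = 1
g(8) = mex{0,1} = 2
So g(8) = 2.
By the Sprague-Grundy theorem, the Grundy value of a sum of independent games is the XOR of the component values.
Combined value = 0 XOR 6 XOR 2 = 4.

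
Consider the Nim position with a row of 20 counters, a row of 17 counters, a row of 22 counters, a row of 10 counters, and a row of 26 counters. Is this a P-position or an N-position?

N-position

Compute the nim-sum pairwise:
20 XOR 17 = 5
5 XOR 22 = 19
19 XOR 10 = 25
25 XOR 26 = 3
The nim-sum is 3 ≠ 0, so this is an N-position: the player to move can win.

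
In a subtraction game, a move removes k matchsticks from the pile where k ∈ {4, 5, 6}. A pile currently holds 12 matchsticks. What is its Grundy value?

0

Compute g(0), g(1), … for moves {4, 5, 6}:
g(0) = mex{} = 0
g(1) = mex{} = 0
g(2) = mex{} = 0
g(3) = mex{} = 0
g(4) = mex{0} = 1
g(5) = mex{0} = 1
g(6) = mex{0} = 1
g(7) = mex{0} = 1
g(8) = mex{0,1} = 2
g(9) = mex{0,1} = 2
g(10) = mex{1} = 0
g(11) = mex{1} = 0
g(12) = mex{1,2} = 0
So g(12) = 0.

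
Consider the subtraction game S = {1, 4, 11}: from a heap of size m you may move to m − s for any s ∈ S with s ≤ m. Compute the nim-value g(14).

Grundy values for subtraction set {1, 4, 11}:
k:     0  1  2  3  4  5  6  7  8  9 10 11 12 13 14
g(k):  0  1  0  1  2  0  1  0  1  2  0  1  0  1  2
So g(14) = 2.

2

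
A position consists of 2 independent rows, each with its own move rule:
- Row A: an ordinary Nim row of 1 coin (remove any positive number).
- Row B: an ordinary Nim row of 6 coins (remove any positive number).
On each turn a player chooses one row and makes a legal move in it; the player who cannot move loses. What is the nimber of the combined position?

7

Row A is a plain Nim row of size 1, so its Grundy value is 1.
Row B is a plain Nim row of size 6, so its Grundy value is 6.
By the Sprague-Grundy theorem, the Grundy value of a sum of independent games is the XOR of the component values.
Combined value = 1 XOR 6 = 7.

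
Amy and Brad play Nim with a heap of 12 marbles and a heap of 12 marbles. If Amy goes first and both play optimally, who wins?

Brad wins

Bitwise XOR of the heap sizes:
  1100  (12)
  1100  (12)
  ----
  0000  (0)
The nim-sum is 0, so this is a P-position: the player to move is in a losing position under optimal play; Amy is about to move from it and so loses — Brad wins.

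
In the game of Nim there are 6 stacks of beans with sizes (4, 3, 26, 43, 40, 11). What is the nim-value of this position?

Nim-sum: 4 ^ 3 ^ 26 ^ 43 ^ 40 ^ 11 = 21.

21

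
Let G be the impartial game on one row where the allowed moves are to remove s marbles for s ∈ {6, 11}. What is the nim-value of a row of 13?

2

Build the Grundy sequence with g(k) = mex{g(k−s) : s ∈ {6, 11}, s ≤ k}:
g(0) = mex{} = 0
g(1) = mex{} = 0
g(2) = mex{} = 0
g(3) = mex{} = 0
g(4) = mex{} = 0
g(5) = mex{} = 0
g(6) = mex{0} = 1
g(7) = mex{0} = 1
g(8) = mex{0} = 1
g(9) = mex{0} = 1
g(10) = mex{0} = 1
g(11) = mex{0} = 1
g(12) = mex{0,1} = 2
g(13) = mex{0,1} = 2
So g(13) = 2.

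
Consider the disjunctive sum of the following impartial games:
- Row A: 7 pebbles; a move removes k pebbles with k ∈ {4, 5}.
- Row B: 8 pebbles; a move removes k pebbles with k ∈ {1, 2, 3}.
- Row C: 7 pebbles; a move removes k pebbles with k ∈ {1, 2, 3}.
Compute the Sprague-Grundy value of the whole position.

2

Build the Grundy sequence for row A with g(k) = mex{g(k−s) : s ∈ {4, 5}, s ≤ k}:
k:     0  1  2  3  4  5  6  7
g(k):  0  0  0  0  1  1  1  1
So g(7) = 1.
Grundy values for row B (subtraction set {1, 2, 3}):
g(0) = mex{} = 0
g(1) = mex{0} = 1
g(2) = mex{0,1} = 2
g(3) = mex{0,1,2} = 3
g(4) = mex{1,2,3} = 0
g(5) = mex{0,2,3} = 1
g(6) = mex{0,1,3} = 2
g(7) = mex{0,1,2} = 3
g(8) = mex{1,2,3} = 0
So g(8) = 0.
Build the Grundy sequence for row C with g(k) = mex{g(k−s) : s ∈ {1, 2, 3}, s ≤ k}:
k:     0  1  2  3  4  5  6  7
g(k):  0  1  2  3  0  1  2  3
So g(7) = 3.
The value of a disjunctive sum is the nim-sum of the parts.
Combined value = 1 XOR 0 XOR 3 = 2.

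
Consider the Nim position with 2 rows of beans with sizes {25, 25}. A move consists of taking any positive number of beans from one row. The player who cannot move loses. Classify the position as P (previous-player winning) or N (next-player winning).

P-position

Bitwise XOR of the heap sizes:
  11001  (25)
  11001  (25)
  -----
  00000  (0)
The nim-sum is 0, so this is a P-position: the player to move is in a losing position under optimal play.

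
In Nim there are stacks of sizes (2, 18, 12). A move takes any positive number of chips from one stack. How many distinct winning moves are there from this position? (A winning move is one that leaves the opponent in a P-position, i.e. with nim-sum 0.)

1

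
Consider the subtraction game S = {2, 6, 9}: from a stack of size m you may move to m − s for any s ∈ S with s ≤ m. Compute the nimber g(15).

0

Build the Grundy sequence with g(k) = mex{g(k−s) : s ∈ {2, 6, 9}, s ≤ k}:
k:     0  1  2  3  4  5  6  7  8  9 10 11 12 13 14 15
g(k):  0  0  1  1  0  0  1  1  0  2  1  3  0  2  1  0
So g(15) = 0.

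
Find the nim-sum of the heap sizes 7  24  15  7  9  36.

58

Nim-sum: 7 ^ 24 ^ 15 ^ 7 ^ 9 ^ 36 = 58.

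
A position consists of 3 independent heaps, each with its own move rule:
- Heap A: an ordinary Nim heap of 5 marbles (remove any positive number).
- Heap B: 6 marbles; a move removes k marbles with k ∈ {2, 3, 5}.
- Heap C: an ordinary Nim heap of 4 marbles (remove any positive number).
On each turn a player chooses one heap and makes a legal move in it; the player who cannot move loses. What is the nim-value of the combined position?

2

Heap A is a plain Nim heap of size 5, so its Grundy value is 5.
Build the Grundy sequence for heap B with g(k) = mex{g(k−s) : s ∈ {2, 3, 5}, s ≤ k}:
g(0) = mex{} = 0
g(1) = mex{} = 0
g(2) = mex{0} = 1
g(3) = mex{0} = 1
g(4) = mex{0,1} = 2
g(5) = mex{0,1} = 2
g(6) = mex{0,1,2} = 3
So g(6) = 3.
Heap C is a plain Nim heap of size 4, so its Grundy value is 4.
The value of a disjunctive sum is the nim-sum of the parts.
Combined value = 5 XOR 3 XOR 4 = 2.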